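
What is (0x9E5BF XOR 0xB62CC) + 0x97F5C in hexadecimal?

0xC06CF

First 0x9E5BF XOR 0xB62CC = 0x28773.
Add column by column in base 16, right to left:
  3+C = F
  7+5 = C
  7+F = 6 carry 1
  8+7+1 = 0 carry 1
  2+9+1 = C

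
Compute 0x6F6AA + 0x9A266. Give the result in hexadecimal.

Add column by column in base 16, right to left:
  A+6 = 0 carry 1
  A+6+1 = 1 carry 1
  6+2+1 = 9
  F+A = 9 carry 1
  6+9+1 = 0 carry 1
  final carry 1

0x109910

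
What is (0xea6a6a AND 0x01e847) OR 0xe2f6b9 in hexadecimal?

0xe2fefb

0xea6a6a AND 0x01e847 = 0x006842.
Then OR with 0xe2f6b9.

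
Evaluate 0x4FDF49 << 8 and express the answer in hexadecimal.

Shifting left by 8 bits = 2 hex digits: append 2 zeros.

0x4FDF4900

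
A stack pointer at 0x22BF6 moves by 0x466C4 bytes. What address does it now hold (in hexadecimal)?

Add column by column in base 16, right to left:
  6+4 = A
  F+C = B carry 1
  B+6+1 = 2 carry 1
  2+6+1 = 9
  2+4 = 6

0x692BA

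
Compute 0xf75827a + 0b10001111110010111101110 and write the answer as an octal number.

0xf75827a = 0o1735301172 in octal.
0b10001111110010111101110 = 0o21762756 in octal.
Add column by column in base 8, right to left:
  2+6 = 0 carry 1
  7+5+1 = 5 carry 1
  1+7+1 = 1 carry 1
  1+2+1 = 4
  0+6 = 6
  3+7 = 2 carry 1
  5+1+1 = 7
  3+2 = 5
  7+0 = 7
  1+0 = 1

0o1757264150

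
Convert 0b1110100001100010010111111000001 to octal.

0o16414227701

Group the bits in threes: 001 110 100 001 100 010 010 111 111 000 001 → 16414227701.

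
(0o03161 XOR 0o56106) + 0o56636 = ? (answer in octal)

0o133725

First 0o03161 XOR 0o56106 = 0o55067.
Add column by column in base 8, right to left:
  7+6 = 5 carry 1
  6+3+1 = 2 carry 1
  0+6+1 = 7
  5+6 = 3 carry 1
  5+5+1 = 3 carry 1
  final carry 1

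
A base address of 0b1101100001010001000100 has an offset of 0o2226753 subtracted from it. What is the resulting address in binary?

0b1011001110011001011001

0o2226753 = 0b10010010110111101011 in binary.
Subtract column by column in base 2:
  0-1 → 1 (borrow)
  0-1-1 → 0 (borrow)
  1-0-1 → 0
  0-1 → 1 (borrow)
  0-0-1 → 1 (borrow)
  0-1-1 → 0 (borrow)
  1-1-1 → 1 (borrow)
  0-1-1 → 0 (borrow)
  0-1-1 → 0 (borrow)
  0-0-1 → 1 (borrow)
  1-1-1 → 1 (borrow)
  0-1-1 → 0 (borrow)
  1-0-1 → 0
  0-1 → 1 (borrow)
  0-0-1 → 1 (borrow)
  0-0-1 → 1 (borrow)
  0-1-1 → 0 (borrow)
  1-0-1 → 0
  1-0 → 1
  0-1 → 1 (borrow)
  1-0-1 → 0
  1-0 → 1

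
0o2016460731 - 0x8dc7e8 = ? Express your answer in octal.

0x8dc7e8 = 0o43343750 in octal.
Subtract column by column in base 8:
  1-0 → 1
  3-5 → 6 (borrow)
  7-7-1 → 7 (borrow)
  0-3-1 → 4 (borrow)
  6-4-1 → 1
  4-3 → 1
  6-3 → 3
  1-4 → 5 (borrow)
  0-0-1 → 7 (borrow)
  2-0-1 → 1

0o1753114761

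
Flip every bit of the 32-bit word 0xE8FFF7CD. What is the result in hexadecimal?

0x17000832

Each hex digit d becomes F−d:
  E→1, 8→7, F→0, F→0, F→0, 7→8, C→3, D→2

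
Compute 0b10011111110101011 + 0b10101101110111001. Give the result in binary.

0b101001101101100100

Add column by column in base 2, right to left:
  1+1 = 0 carry 1
  1+0+1 = 0 carry 1
  0+0+1 = 1
  1+1 = 0 carry 1
  0+1+1 = 0 carry 1
  1+1+1 = 1 carry 1
  0+0+1 = 1
  1+1 = 0 carry 1
  1+1+1 = 1 carry 1
  1+1+1 = 1 carry 1
  1+0+1 = 0 carry 1
  1+1+1 = 1 carry 1
  1+1+1 = 1 carry 1
  1+0+1 = 0 carry 1
  0+1+1 = 0 carry 1
  0+0+1 = 1
  1+1 = 0 carry 1
  final carry 1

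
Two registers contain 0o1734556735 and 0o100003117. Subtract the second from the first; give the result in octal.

Subtract column by column in base 8:
  5-7 → 6 (borrow)
  3-1-1 → 1
  7-1 → 6
  6-3 → 3
  5-0 → 5
  5-0 → 5
  4-0 → 4
  3-0 → 3
  7-1 → 6
  1-0 → 1

0o1634553616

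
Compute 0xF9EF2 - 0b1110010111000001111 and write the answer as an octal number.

0o2070343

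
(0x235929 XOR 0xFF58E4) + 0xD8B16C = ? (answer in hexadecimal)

0x1B4B339

First 0x235929 XOR 0xFF58E4 = 0xDC01CD.
Add column by column in base 16, right to left:
  D+C = 9 carry 1
  C+6+1 = 3 carry 1
  1+1+1 = 3
  0+B = B
  C+8 = 4 carry 1
  D+D+1 = B carry 1
  final carry 1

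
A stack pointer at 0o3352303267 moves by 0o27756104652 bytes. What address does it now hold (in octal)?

Add column by column in base 8, right to left:
  7+2 = 1 carry 1
  6+5+1 = 4 carry 1
  2+6+1 = 1 carry 1
  3+4+1 = 0 carry 1
  0+0+1 = 1
  3+1 = 4
  2+6 = 0 carry 1
  5+5+1 = 3 carry 1
  3+7+1 = 3 carry 1
  3+7+1 = 3 carry 1
  0+2+1 = 3

0o33330410141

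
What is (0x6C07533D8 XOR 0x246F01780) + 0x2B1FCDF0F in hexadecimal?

0x738820367

First 0x6C07533D8 XOR 0x246F01780 = 0x486852458.
Add column by column in base 16, right to left:
  8+F = 7 carry 1
  5+0+1 = 6
  4+F = 3 carry 1
  2+D+1 = 0 carry 1
  5+C+1 = 2 carry 1
  8+F+1 = 8 carry 1
  6+1+1 = 8
  8+B = 3 carry 1
  4+2+1 = 7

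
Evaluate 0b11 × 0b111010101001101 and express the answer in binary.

0b10101111111100111

Multiply each base-2 digit by 3, carrying:
  1×3 = 3 → write 1 carry 1
  0×3+1 = 1 → write 1
  1×3 = 3 → write 1 carry 1
  1×3+1 = 4 → write 0 carry 2
  0×3+2 = 2 → write 0 carry 1
  0×3+1 = 1 → write 1
  1×3 = 3 → write 1 carry 1
  0×3+1 = 1 → write 1
  1×3 = 3 → write 1 carry 1
  0×3+1 = 1 → write 1
  1×3 = 3 → write 1 carry 1
  0×3+1 = 1 → write 1
  1×3 = 3 → write 1 carry 1
  1×3+1 = 4 → write 0 carry 2
  1×3+2 = 5 → write 1 carry 2
  remaining carry: 10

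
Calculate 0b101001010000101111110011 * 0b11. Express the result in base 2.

Multiply each base-2 digit by 3, carrying:
  1×3 = 3 → write 1 carry 1
  1×3+1 = 4 → write 0 carry 2
  0×3+2 = 2 → write 0 carry 1
  0×3+1 = 1 → write 1
  1×3 = 3 → write 1 carry 1
  1×3+1 = 4 → write 0 carry 2
  1×3+2 = 5 → write 1 carry 2
  1×3+2 = 5 → write 1 carry 2
  1×3+2 = 5 → write 1 carry 2
  1×3+2 = 5 → write 1 carry 2
  0×3+2 = 2 → write 0 carry 1
  1×3+1 = 4 → write 0 carry 2
  0×3+2 = 2 → write 0 carry 1
  0×3+1 = 1 → write 1
  0×3 = 0 → write 0
  0×3 = 0 → write 0
  1×3 = 3 → write 1 carry 1
  0×3+1 = 1 → write 1
  1×3 = 3 → write 1 carry 1
  0×3+1 = 1 → write 1
  0×3 = 0 → write 0
  1×3 = 3 → write 1 carry 1
  0×3+1 = 1 → write 1
  1×3 = 3 → write 1 carry 1
  remaining carry: 1

0b1111011110010001111011001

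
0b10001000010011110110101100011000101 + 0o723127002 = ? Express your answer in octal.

0o211162003307

0b10001000010011110110101100011000101 = 0o210236654305 in octal.
Add column by column in base 8, right to left:
  5+2 = 7
  0+0 = 0
  3+0 = 3
  4+7 = 3 carry 1
  5+2+1 = 0 carry 1
  6+1+1 = 0 carry 1
  6+3+1 = 2 carry 1
  3+2+1 = 6
  2+7 = 1 carry 1
  0+0+1 = 1
  1+0 = 1
  2+0 = 2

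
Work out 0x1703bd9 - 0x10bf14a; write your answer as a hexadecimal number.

Subtract column by column in base 16:
  9-a → f (borrow)
  d-4-1 → 8
  b-1 → a
  3-f → 4 (borrow)
  0-b-1 → 4 (borrow)
  7-0-1 → 6
  1-1 → 0

0x644a8f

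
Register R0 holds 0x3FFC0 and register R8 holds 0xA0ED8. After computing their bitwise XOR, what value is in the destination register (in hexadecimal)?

XOR each hex digit independently (no carries):
  3^A=9, F^0=F, F^E=1, C^D=1, 0^8=8

0x9F118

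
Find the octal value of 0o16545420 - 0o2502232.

0o14043166

Subtract column by column in base 8:
  0-2 → 6 (borrow)
  2-3-1 → 6 (borrow)
  4-2-1 → 1
  5-2 → 3
  4-0 → 4
  5-5 → 0
  6-2 → 4
  1-0 → 1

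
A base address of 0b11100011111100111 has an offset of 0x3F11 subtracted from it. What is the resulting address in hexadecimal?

0x188D6

0b11100011111100111 = 0x1C7E7 in hexadecimal.
Subtract column by column in base 16:
  7-1 → 6
  E-1 → D
  7-F → 8 (borrow)
  C-3-1 → 8
  1-0 → 1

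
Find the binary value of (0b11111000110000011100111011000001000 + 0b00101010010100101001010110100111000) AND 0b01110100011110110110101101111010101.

0b100000000100000110000001101000000

Add column by column in base 2, right to left:
  0+0 = 0
  0+0 = 0
  0+0 = 0
  1+1 = 0 carry 1
  0+1+1 = 0 carry 1
  0+1+1 = 0 carry 1
  0+0+1 = 1
  0+0 = 0
  0+1 = 1
  1+0 = 1
  1+1 = 0 carry 1
  0+1+1 = 0 carry 1
  1+0+1 = 0 carry 1
  1+1+1 = 1 carry 1
  1+0+1 = 0 carry 1
  0+1+1 = 0 carry 1
  0+0+1 = 1
  1+0 = 1
  1+1 = 0 carry 1
  1+0+1 = 0 carry 1
  0+1+1 = 0 carry 1
  0+0+1 = 1
  0+0 = 0
  0+1 = 1
  0+0 = 0
  1+1 = 0 carry 1
  1+0+1 = 0 carry 1
  0+0+1 = 1
  0+1 = 1
  0+0 = 0
  1+1 = 0 carry 1
  1+0+1 = 0 carry 1
  1+1+1 = 1 carry 1
  1+0+1 = 0 carry 1
  1+0+1 = 0 carry 1
  final carry 1
Sum = 0b100100011000101000110010001101000000; now AND with 0b01110100011110110110101101111010101:
  100100011000101000110010001101000000
& 001110100011110110110101101111010101
= 000100000000100000110000001101000000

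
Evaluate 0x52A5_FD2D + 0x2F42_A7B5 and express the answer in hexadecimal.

Add column by column in base 16, right to left:
  D+5 = 2 carry 1
  2+B+1 = E
  D+7 = 4 carry 1
  F+A+1 = A carry 1
  5+2+1 = 8
  A+4 = E
  2+F = 1 carry 1
  5+2+1 = 8

0x81E8A4E2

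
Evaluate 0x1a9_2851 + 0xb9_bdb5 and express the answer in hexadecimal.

0x262e606

Add column by column in base 16, right to left:
  1+5 = 6
  5+b = 0 carry 1
  8+d+1 = 6 carry 1
  2+b+1 = e
  9+9 = 2 carry 1
  a+b+1 = 6 carry 1
  1+0+1 = 2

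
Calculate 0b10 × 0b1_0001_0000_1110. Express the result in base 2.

0b10001000011100

Multiply each base-2 digit by 2, carrying:
  0×2 = 0 → write 0
  1×2 = 2 → write 0 carry 1
  1×2+1 = 3 → write 1 carry 1
  1×2+1 = 3 → write 1 carry 1
  0×2+1 = 1 → write 1
  0×2 = 0 → write 0
  0×2 = 0 → write 0
  0×2 = 0 → write 0
  1×2 = 2 → write 0 carry 1
  0×2+1 = 1 → write 1
  0×2 = 0 → write 0
  0×2 = 0 → write 0
  1×2 = 2 → write 0 carry 1
  remaining carry: 1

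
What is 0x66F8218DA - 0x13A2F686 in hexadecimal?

0x65BDF2254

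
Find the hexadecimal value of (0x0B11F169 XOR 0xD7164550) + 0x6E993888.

0x14AA0ECC1

First 0x0B11F169 XOR 0xD7164550 = 0xDC07B439.
Add column by column in base 16, right to left:
  9+8 = 1 carry 1
  3+8+1 = C
  4+8 = C
  B+3 = E
  7+9 = 0 carry 1
  0+9+1 = A
  C+E = A carry 1
  D+6+1 = 4 carry 1
  final carry 1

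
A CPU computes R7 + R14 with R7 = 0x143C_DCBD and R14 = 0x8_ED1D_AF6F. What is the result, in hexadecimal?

Add column by column in base 16, right to left:
  D+F = C carry 1
  B+6+1 = 2 carry 1
  C+F+1 = C carry 1
  D+A+1 = 8 carry 1
  C+D+1 = A carry 1
  3+1+1 = 5
  4+D = 1 carry 1
  1+E+1 = 0 carry 1
  0+8+1 = 9

0x9015A8C2C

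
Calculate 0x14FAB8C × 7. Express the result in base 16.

Multiply each base-16 digit by 7, carrying:
  C×7 = 84 → write 4 carry 5
  8×7+5 = 61 → write D carry 3
  B×7+3 = 80 → write 0 carry 5
  A×7+5 = 75 → write B carry 4
  F×7+4 = 109 → write D carry 6
  4×7+6 = 34 → write 2 carry 2
  1×7+2 = 9 → write 9

0x92DB0D4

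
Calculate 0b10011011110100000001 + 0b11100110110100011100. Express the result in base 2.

Add column by column in base 2, right to left:
  1+0 = 1
  0+0 = 0
  0+1 = 1
  0+1 = 1
  0+1 = 1
  0+0 = 0
  0+0 = 0
  0+0 = 0
  1+1 = 0 carry 1
  0+0+1 = 1
  1+1 = 0 carry 1
  1+1+1 = 1 carry 1
  1+0+1 = 0 carry 1
  1+1+1 = 1 carry 1
  0+1+1 = 0 carry 1
  1+0+1 = 0 carry 1
  1+0+1 = 0 carry 1
  0+1+1 = 0 carry 1
  0+1+1 = 0 carry 1
  1+1+1 = 1 carry 1
  final carry 1

0b110000010101000011101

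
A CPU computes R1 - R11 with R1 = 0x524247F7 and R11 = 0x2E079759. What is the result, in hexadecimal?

Subtract column by column in base 16:
  7-9 → E (borrow)
  F-5-1 → 9
  7-7 → 0
  4-9 → B (borrow)
  2-7-1 → A (borrow)
  4-0-1 → 3
  2-E → 4 (borrow)
  5-2-1 → 2

0x243AB09E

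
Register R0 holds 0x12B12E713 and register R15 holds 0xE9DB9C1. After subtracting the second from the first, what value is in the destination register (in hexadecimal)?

0x11C752D52

Subtract column by column in base 16:
  3-1 → 2
  1-C → 5 (borrow)
  7-9-1 → D (borrow)
  E-B-1 → 2
  2-D → 5 (borrow)
  1-9-1 → 7 (borrow)
  B-E-1 → C (borrow)
  2-0-1 → 1
  1-0 → 1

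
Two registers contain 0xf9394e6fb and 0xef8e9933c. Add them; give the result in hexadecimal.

Add column by column in base 16, right to left:
  b+c = 7 carry 1
  f+3+1 = 3 carry 1
  6+3+1 = a
  e+9 = 7 carry 1
  4+9+1 = e
  9+e = 7 carry 1
  3+8+1 = c
  9+f = 8 carry 1
  f+e+1 = e carry 1
  final carry 1

0x1e8c7e7a37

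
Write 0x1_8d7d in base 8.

Expand each hex digit to 4 bits: 1=0001 8=1000 d=1101 7=0111 d=1101.
Group the bits in threes: 011 000 110 101 111 101 → 306575.

0o306575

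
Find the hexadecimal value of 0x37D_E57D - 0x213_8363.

Subtract column by column in base 16:
  D-3 → A
  7-6 → 1
  5-3 → 2
  E-8 → 6
  D-3 → A
  7-1 → 6
  3-2 → 1

0x16A621A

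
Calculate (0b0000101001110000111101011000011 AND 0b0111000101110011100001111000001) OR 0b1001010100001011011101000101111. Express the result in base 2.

0b1001010101111011111101011101111

0b0000101001110000111101011000011 AND 0b0111000101110011100001111000001 = 0b0000000001110000100001011000001.
Then OR with 0b1001010100001011011101000101111.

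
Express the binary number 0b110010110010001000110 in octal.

Group the bits in threes: 110 010 110 010 001 000 110 → 6262106.

0o6262106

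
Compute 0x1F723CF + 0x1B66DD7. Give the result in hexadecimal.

Add column by column in base 16, right to left:
  F+7 = 6 carry 1
  C+D+1 = A carry 1
  3+D+1 = 1 carry 1
  2+6+1 = 9
  7+6 = D
  F+B = A carry 1
  1+1+1 = 3

0x3AD91A6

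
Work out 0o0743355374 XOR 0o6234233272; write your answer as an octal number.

0o6577166106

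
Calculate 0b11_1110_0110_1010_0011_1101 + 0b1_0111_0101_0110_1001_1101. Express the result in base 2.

Add column by column in base 2, right to left:
  1+1 = 0 carry 1
  0+0+1 = 1
  1+1 = 0 carry 1
  1+1+1 = 1 carry 1
  1+1+1 = 1 carry 1
  1+0+1 = 0 carry 1
  0+0+1 = 1
  0+1 = 1
  0+0 = 0
  1+1 = 0 carry 1
  0+1+1 = 0 carry 1
  1+0+1 = 0 carry 1
  0+1+1 = 0 carry 1
  1+0+1 = 0 carry 1
  1+1+1 = 1 carry 1
  0+0+1 = 1
  0+1 = 1
  1+1 = 0 carry 1
  1+1+1 = 1 carry 1
  1+0+1 = 0 carry 1
  1+1+1 = 1 carry 1
  1+0+1 = 0 carry 1
  final carry 1

0b10101011100000011011010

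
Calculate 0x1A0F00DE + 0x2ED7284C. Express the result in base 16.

0x48E6292A

Add column by column in base 16, right to left:
  E+C = A carry 1
  D+4+1 = 2 carry 1
  0+8+1 = 9
  0+2 = 2
  F+7 = 6 carry 1
  0+D+1 = E
  A+E = 8 carry 1
  1+2+1 = 4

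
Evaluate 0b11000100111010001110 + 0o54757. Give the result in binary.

0b11001010100001111101

0o54757 = 0b101100111101111 in binary.
Add column by column in base 2, right to left:
  0+1 = 1
  1+1 = 0 carry 1
  1+1+1 = 1 carry 1
  1+1+1 = 1 carry 1
  0+0+1 = 1
  0+1 = 1
  0+1 = 1
  1+1 = 0 carry 1
  0+1+1 = 0 carry 1
  1+0+1 = 0 carry 1
  1+0+1 = 0 carry 1
  1+1+1 = 1 carry 1
  0+1+1 = 0 carry 1
  0+0+1 = 1
  1+1 = 0 carry 1
  0+0+1 = 1
  0+0 = 0
  0+0 = 0
  1+0 = 1
  1+0 = 1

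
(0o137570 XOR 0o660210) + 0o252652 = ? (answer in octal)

0o1232632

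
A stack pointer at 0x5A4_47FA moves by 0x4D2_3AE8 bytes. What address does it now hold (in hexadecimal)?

0xA7682E2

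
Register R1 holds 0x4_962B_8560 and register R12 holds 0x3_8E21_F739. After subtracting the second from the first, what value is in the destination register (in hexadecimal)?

0x108098E27

Subtract column by column in base 16:
  0-9 → 7 (borrow)
  6-3-1 → 2
  5-7 → E (borrow)
  8-F-1 → 8 (borrow)
  B-1-1 → 9
  2-2 → 0
  6-E → 8 (borrow)
  9-8-1 → 0
  4-3 → 1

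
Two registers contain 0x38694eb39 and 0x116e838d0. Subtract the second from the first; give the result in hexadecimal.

0x26facb269

Subtract column by column in base 16:
  9-0 → 9
  3-d → 6 (borrow)
  b-8-1 → 2
  e-3 → b
  4-8 → c (borrow)
  9-e-1 → a (borrow)
  6-6-1 → f (borrow)
  8-1-1 → 6
  3-1 → 2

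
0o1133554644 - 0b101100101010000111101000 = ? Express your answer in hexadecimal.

0o1133554644 = 0x96ed9a4 in hexadecimal.
0b101100101010000111101000 = 0xb2a1e8 in hexadecimal.
Subtract column by column in base 16:
  4-8 → c (borrow)
  a-e-1 → b (borrow)
  9-1-1 → 7
  d-a → 3
  e-2 → c
  6-b → b (borrow)
  9-0-1 → 8

0x8bc37bc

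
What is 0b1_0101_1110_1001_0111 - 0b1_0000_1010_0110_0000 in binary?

Subtract column by column in base 2:
  1-0 → 1
  1-0 → 1
  1-0 → 1
  0-0 → 0
  1-0 → 1
  0-1 → 1 (borrow)
  0-1-1 → 0 (borrow)
  1-0-1 → 0
  0-0 → 0
  1-1 → 0
  1-0 → 1
  1-1 → 0
  1-0 → 1
  0-0 → 0
  1-0 → 1
  0-0 → 0
  1-1 → 0

0b101010000110111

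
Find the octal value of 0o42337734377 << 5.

5 bits is not a whole number of base-8 digits; in binary: 100010011011111111011100011111111 << 5 = 10001001101111111101110001111111100000.

0o2115775617740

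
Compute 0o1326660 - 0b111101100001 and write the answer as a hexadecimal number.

0o1326660 = 0x5adb0 in hexadecimal.
0b111101100001 = 0xf61 in hexadecimal.
Subtract column by column in base 16:
  0-1 → f (borrow)
  b-6-1 → 4
  d-f → e (borrow)
  a-0-1 → 9
  5-0 → 5

0x59e4f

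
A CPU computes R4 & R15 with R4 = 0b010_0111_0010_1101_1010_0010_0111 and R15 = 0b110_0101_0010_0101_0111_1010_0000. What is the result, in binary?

0b010010100100101001000100000

AND bit by bit (1 only where both bits are 1):
  010011100101101101000100111
& 110010100100101011110100000
= 010010100100101001000100000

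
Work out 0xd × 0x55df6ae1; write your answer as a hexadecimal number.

Multiply each base-16 digit by 13, carrying:
  1×13 = 13 → write d
  e×13 = 182 → write 6 carry 11
  a×13+11 = 141 → write d carry 8
  6×13+8 = 86 → write 6 carry 5
  f×13+5 = 200 → write 8 carry 12
  d×13+12 = 181 → write 5 carry 11
  5×13+11 = 76 → write c carry 4
  5×13+4 = 69 → write 5 carry 4
  remaining carry: 4

0x45c586d6d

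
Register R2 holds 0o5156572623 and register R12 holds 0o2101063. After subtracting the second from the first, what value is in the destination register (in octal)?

Subtract column by column in base 8:
  3-3 → 0
  2-6 → 4 (borrow)
  6-0-1 → 5
  2-1 → 1
  7-0 → 7
  5-1 → 4
  6-2 → 4
  5-0 → 5
  1-0 → 1
  5-0 → 5

0o5154471540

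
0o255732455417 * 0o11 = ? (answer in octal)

0o3035257231607

Multiply each base-8 digit by 9, carrying:
  7×9 = 63 → write 7 carry 7
  1×9+7 = 16 → write 0 carry 2
  4×9+2 = 38 → write 6 carry 4
  5×9+4 = 49 → write 1 carry 6
  5×9+6 = 51 → write 3 carry 6
  4×9+6 = 42 → write 2 carry 5
  2×9+5 = 23 → write 7 carry 2
  3×9+2 = 29 → write 5 carry 3
  7×9+3 = 66 → write 2 carry 8
  5×9+8 = 53 → write 5 carry 6
  5×9+6 = 51 → write 3 carry 6
  2×9+6 = 24 → write 0 carry 3
  remaining carry: 3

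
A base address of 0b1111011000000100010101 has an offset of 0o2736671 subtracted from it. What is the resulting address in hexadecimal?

0x31C35C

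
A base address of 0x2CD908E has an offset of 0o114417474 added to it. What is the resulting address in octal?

0o377727712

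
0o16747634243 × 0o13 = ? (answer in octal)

0o244365667401

Multiply each base-8 digit by 11, carrying:
  3×11 = 33 → write 1 carry 4
  4×11+4 = 48 → write 0 carry 6
  2×11+6 = 28 → write 4 carry 3
  4×11+3 = 47 → write 7 carry 5
  3×11+5 = 38 → write 6 carry 4
  6×11+4 = 70 → write 6 carry 8
  7×11+8 = 85 → write 5 carry 10
  4×11+10 = 54 → write 6 carry 6
  7×11+6 = 83 → write 3 carry 10
  6×11+10 = 76 → write 4 carry 9
  1×11+9 = 20 → write 4 carry 2
  remaining carry: 2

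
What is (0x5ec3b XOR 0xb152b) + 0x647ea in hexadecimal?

First 0x5ec3b XOR 0xb152b = 0xef910.
Add column by column in base 16, right to left:
  0+a = a
  1+e = f
  9+7 = 0 carry 1
  f+4+1 = 4 carry 1
  e+6+1 = 5 carry 1
  final carry 1

0x1540fa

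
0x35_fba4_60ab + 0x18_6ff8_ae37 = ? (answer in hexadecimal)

Add column by column in base 16, right to left:
  b+7 = 2 carry 1
  a+3+1 = e
  0+e = e
  6+a = 0 carry 1
  4+8+1 = d
  a+f = 9 carry 1
  b+f+1 = b carry 1
  f+6+1 = 6 carry 1
  5+8+1 = e
  3+1 = 4

0x4e6b9d0ee2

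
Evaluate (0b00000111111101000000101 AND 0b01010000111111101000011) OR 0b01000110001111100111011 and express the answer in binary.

0b00000111111101000000101 AND 0b01010000111111101000011 = 0b00000000111101000000001.
Then OR with 0b01000110001111100111011.

0b1000110111111100111011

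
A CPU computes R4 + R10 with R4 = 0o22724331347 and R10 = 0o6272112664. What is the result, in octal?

0o31216444233

Add column by column in base 8, right to left:
  7+4 = 3 carry 1
  4+6+1 = 3 carry 1
  3+6+1 = 2 carry 1
  1+2+1 = 4
  3+1 = 4
  3+1 = 4
  4+2 = 6
  2+7 = 1 carry 1
  7+2+1 = 2 carry 1
  2+6+1 = 1 carry 1
  2+0+1 = 3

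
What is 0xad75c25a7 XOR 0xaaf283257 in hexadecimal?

0x0787417f0

XOR each hex digit independently (no carries):
  a^a=0, d^a=7, 7^f=8, 5^2=7, c^8=4, 2^3=1, 5^2=7, a^5=f, 7^7=0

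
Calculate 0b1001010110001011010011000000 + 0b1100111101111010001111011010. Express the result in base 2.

Add column by column in base 2, right to left:
  0+0 = 0
  0+1 = 1
  0+0 = 0
  0+1 = 1
  0+1 = 1
  0+0 = 0
  1+1 = 0 carry 1
  1+1+1 = 1 carry 1
  0+1+1 = 0 carry 1
  0+1+1 = 0 carry 1
  1+0+1 = 0 carry 1
  0+0+1 = 1
  1+0 = 1
  1+1 = 0 carry 1
  0+0+1 = 1
  1+1 = 0 carry 1
  0+1+1 = 0 carry 1
  0+1+1 = 0 carry 1
  0+1+1 = 0 carry 1
  1+0+1 = 0 carry 1
  1+1+1 = 1 carry 1
  0+1+1 = 0 carry 1
  1+1+1 = 1 carry 1
  0+1+1 = 0 carry 1
  1+0+1 = 0 carry 1
  0+0+1 = 1
  0+1 = 1
  1+1 = 0 carry 1
  final carry 1

0b10110010100000101100010011010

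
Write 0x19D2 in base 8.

Expand each hex digit to 4 bits: 1=0001 9=1001 D=1101 2=0010.
Group the bits in threes: 001 100 111 010 010 → 14722.

0o14722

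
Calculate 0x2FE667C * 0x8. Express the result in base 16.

Multiply each base-16 digit by 8, carrying:
  C×8 = 96 → write 0 carry 6
  7×8+6 = 62 → write E carry 3
  6×8+3 = 51 → write 3 carry 3
  6×8+3 = 51 → write 3 carry 3
  E×8+3 = 115 → write 3 carry 7
  F×8+7 = 127 → write F carry 7
  2×8+7 = 23 → write 7 carry 1
  remaining carry: 1

0x17F333E0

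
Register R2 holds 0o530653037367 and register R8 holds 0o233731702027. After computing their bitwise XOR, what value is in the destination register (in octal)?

0o703162735340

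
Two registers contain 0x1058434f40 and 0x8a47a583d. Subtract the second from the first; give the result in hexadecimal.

0x7b3c8f703

Subtract column by column in base 16:
  0-d → 3 (borrow)
  4-3-1 → 0
  f-8 → 7
  4-5 → f (borrow)
  3-a-1 → 8 (borrow)
  4-7-1 → c (borrow)
  8-4-1 → 3
  5-a → b (borrow)
  0-8-1 → 7 (borrow)
  1-0-1 → 0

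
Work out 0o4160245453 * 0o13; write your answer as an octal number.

0o56323435331

Multiply each base-8 digit by 11, carrying:
  3×11 = 33 → write 1 carry 4
  5×11+4 = 59 → write 3 carry 7
  4×11+7 = 51 → write 3 carry 6
  5×11+6 = 61 → write 5 carry 7
  4×11+7 = 51 → write 3 carry 6
  2×11+6 = 28 → write 4 carry 3
  0×11+3 = 3 → write 3
  6×11 = 66 → write 2 carry 8
  1×11+8 = 19 → write 3 carry 2
  4×11+2 = 46 → write 6 carry 5
  remaining carry: 5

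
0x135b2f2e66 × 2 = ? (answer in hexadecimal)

Multiply each base-16 digit by 2, carrying:
  6×2 = 12 → write c
  6×2 = 12 → write c
  e×2 = 28 → write c carry 1
  2×2+1 = 5 → write 5
  f×2 = 30 → write e carry 1
  2×2+1 = 5 → write 5
  b×2 = 22 → write 6 carry 1
  5×2+1 = 11 → write b
  3×2 = 6 → write 6
  1×2 = 2 → write 2

0x26b65e5ccc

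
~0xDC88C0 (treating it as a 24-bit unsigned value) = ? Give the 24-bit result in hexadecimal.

Each hex digit d becomes F−d:
  D→2, C→3, 8→7, 8→7, C→3, 0→F

0x23773F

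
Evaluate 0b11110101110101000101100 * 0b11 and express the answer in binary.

0b1011100001011111010000100

Multiply each base-2 digit by 3, carrying:
  0×3 = 0 → write 0
  0×3 = 0 → write 0
  1×3 = 3 → write 1 carry 1
  1×3+1 = 4 → write 0 carry 2
  0×3+2 = 2 → write 0 carry 1
  1×3+1 = 4 → write 0 carry 2
  0×3+2 = 2 → write 0 carry 1
  0×3+1 = 1 → write 1
  0×3 = 0 → write 0
  1×3 = 3 → write 1 carry 1
  0×3+1 = 1 → write 1
  1×3 = 3 → write 1 carry 1
  0×3+1 = 1 → write 1
  1×3 = 3 → write 1 carry 1
  1×3+1 = 4 → write 0 carry 2
  1×3+2 = 5 → write 1 carry 2
  0×3+2 = 2 → write 0 carry 1
  1×3+1 = 4 → write 0 carry 2
  0×3+2 = 2 → write 0 carry 1
  1×3+1 = 4 → write 0 carry 2
  1×3+2 = 5 → write 1 carry 2
  1×3+2 = 5 → write 1 carry 2
  1×3+2 = 5 → write 1 carry 2
  remaining carry: 10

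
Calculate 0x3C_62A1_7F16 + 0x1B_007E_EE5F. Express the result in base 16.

Add column by column in base 16, right to left:
  6+F = 5 carry 1
  1+5+1 = 7
  F+E = D carry 1
  7+E+1 = 6 carry 1
  1+E+1 = 0 carry 1
  A+7+1 = 2 carry 1
  2+0+1 = 3
  6+0 = 6
  C+B = 7 carry 1
  3+1+1 = 5

0x5763206D75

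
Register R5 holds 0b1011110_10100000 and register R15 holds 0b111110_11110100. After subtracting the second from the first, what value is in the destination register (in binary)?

0b1111110101100

Subtract column by column in base 2:
  0-0 → 0
  0-0 → 0
  0-1 → 1 (borrow)
  0-0-1 → 1 (borrow)
  0-1-1 → 0 (borrow)
  1-1-1 → 1 (borrow)
  0-1-1 → 0 (borrow)
  1-1-1 → 1 (borrow)
  0-0-1 → 1 (borrow)
  1-1-1 → 1 (borrow)
  1-1-1 → 1 (borrow)
  1-1-1 → 1 (borrow)
  1-1-1 → 1 (borrow)
  0-1-1 → 0 (borrow)
  1-0-1 → 0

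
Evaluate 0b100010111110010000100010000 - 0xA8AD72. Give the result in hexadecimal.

0x3B6739E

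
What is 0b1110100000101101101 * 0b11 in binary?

Multiply each base-2 digit by 3, carrying:
  1×3 = 3 → write 1 carry 1
  0×3+1 = 1 → write 1
  1×3 = 3 → write 1 carry 1
  1×3+1 = 4 → write 0 carry 2
  0×3+2 = 2 → write 0 carry 1
  1×3+1 = 4 → write 0 carry 2
  1×3+2 = 5 → write 1 carry 2
  0×3+2 = 2 → write 0 carry 1
  1×3+1 = 4 → write 0 carry 2
  0×3+2 = 2 → write 0 carry 1
  0×3+1 = 1 → write 1
  0×3 = 0 → write 0
  0×3 = 0 → write 0
  0×3 = 0 → write 0
  1×3 = 3 → write 1 carry 1
  0×3+1 = 1 → write 1
  1×3 = 3 → write 1 carry 1
  1×3+1 = 4 → write 0 carry 2
  1×3+2 = 5 → write 1 carry 2
  remaining carry: 10

0b101011100010001000111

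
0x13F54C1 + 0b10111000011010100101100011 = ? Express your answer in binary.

0x13F54C1 = 0b1001111110101010011000001 in binary.
Add column by column in base 2, right to left:
  1+1 = 0 carry 1
  0+1+1 = 0 carry 1
  0+0+1 = 1
  0+0 = 0
  0+0 = 0
  0+1 = 1
  1+1 = 0 carry 1
  1+0+1 = 0 carry 1
  0+1+1 = 0 carry 1
  0+0+1 = 1
  1+0 = 1
  0+1 = 1
  1+0 = 1
  0+1 = 1
  1+0 = 1
  0+1 = 1
  1+1 = 0 carry 1
  1+0+1 = 0 carry 1
  1+0+1 = 0 carry 1
  1+0+1 = 0 carry 1
  1+0+1 = 0 carry 1
  1+1+1 = 1 carry 1
  0+1+1 = 0 carry 1
  0+1+1 = 0 carry 1
  1+0+1 = 0 carry 1
  0+1+1 = 0 carry 1
  final carry 1

0b100001000001111111000100100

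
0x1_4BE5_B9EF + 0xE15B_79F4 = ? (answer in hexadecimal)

Add column by column in base 16, right to left:
  F+4 = 3 carry 1
  E+F+1 = E carry 1
  9+9+1 = 3 carry 1
  B+7+1 = 3 carry 1
  5+B+1 = 1 carry 1
  E+5+1 = 4 carry 1
  B+1+1 = D
  4+E = 2 carry 1
  1+0+1 = 2

0x22D4133E3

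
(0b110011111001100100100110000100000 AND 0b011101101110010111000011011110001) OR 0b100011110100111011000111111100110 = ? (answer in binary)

0b110011111001100100100110000100000 AND 0b011101101110010111000011011110001 = 0b010001101000000100000010000100000.
Then OR with 0b100011110100111011000111111100110.

0b110011111100111111000111111100110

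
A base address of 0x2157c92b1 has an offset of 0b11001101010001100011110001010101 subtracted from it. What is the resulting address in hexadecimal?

0b11001101010001100011110001010101 = 0xcd463c55 in hexadecimal.
Subtract column by column in base 16:
  1-5 → c (borrow)
  b-5-1 → 5
  2-c → 6 (borrow)
  9-3-1 → 5
  c-6 → 6
  7-4 → 3
  5-d → 8 (borrow)
  1-c-1 → 4 (borrow)
  2-0-1 → 1

0x14836565c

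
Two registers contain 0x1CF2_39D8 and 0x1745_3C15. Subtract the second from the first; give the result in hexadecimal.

Subtract column by column in base 16:
  8-5 → 3
  D-1 → C
  9-C → D (borrow)
  3-3-1 → F (borrow)
  2-5-1 → C (borrow)
  F-4-1 → A
  C-7 → 5
  1-1 → 0

0x5ACFDC3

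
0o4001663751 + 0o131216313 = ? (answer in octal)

0o4133102264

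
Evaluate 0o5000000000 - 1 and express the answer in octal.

The trailing 9 digits are 0, so subtracting 1 borrows through: they become 7 and the next digit up decrements.

0o4777777777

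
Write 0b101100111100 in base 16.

Group the bits into nibbles: 1011 0011 1100 → B3C.

0xB3C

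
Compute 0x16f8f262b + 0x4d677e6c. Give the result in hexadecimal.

0x1bcf6a497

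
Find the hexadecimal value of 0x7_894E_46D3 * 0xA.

Multiply each base-16 digit by 10, carrying:
  3×10 = 30 → write E carry 1
  D×10+1 = 131 → write 3 carry 8
  6×10+8 = 68 → write 4 carry 4
  4×10+4 = 44 → write C carry 2
  E×10+2 = 142 → write E carry 8
  4×10+8 = 48 → write 0 carry 3
  9×10+3 = 93 → write D carry 5
  8×10+5 = 85 → write 5 carry 5
  7×10+5 = 75 → write B carry 4
  remaining carry: 4

0x4B5D0EC43E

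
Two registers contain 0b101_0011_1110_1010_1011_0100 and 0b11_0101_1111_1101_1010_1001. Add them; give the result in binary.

0b100010011110100001011101

Add column by column in base 2, right to left:
  0+1 = 1
  0+0 = 0
  1+0 = 1
  0+1 = 1
  1+0 = 1
  1+1 = 0 carry 1
  0+0+1 = 1
  1+1 = 0 carry 1
  0+1+1 = 0 carry 1
  1+0+1 = 0 carry 1
  0+1+1 = 0 carry 1
  1+1+1 = 1 carry 1
  0+1+1 = 0 carry 1
  1+1+1 = 1 carry 1
  1+1+1 = 1 carry 1
  1+1+1 = 1 carry 1
  1+1+1 = 1 carry 1
  1+0+1 = 0 carry 1
  0+1+1 = 0 carry 1
  0+0+1 = 1
  1+1 = 0 carry 1
  0+1+1 = 0 carry 1
  1+0+1 = 0 carry 1
  final carry 1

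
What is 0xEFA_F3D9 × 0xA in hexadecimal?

0x95CD867A

Multiply each base-16 digit by 10, carrying:
  9×10 = 90 → write A carry 5
  D×10+5 = 135 → write 7 carry 8
  3×10+8 = 38 → write 6 carry 2
  F×10+2 = 152 → write 8 carry 9
  A×10+9 = 109 → write D carry 6
  F×10+6 = 156 → write C carry 9
  E×10+9 = 149 → write 5 carry 9
  remaining carry: 9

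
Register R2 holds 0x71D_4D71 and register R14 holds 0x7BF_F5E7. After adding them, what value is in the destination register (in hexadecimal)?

0xEDD4358

Add column by column in base 16, right to left:
  1+7 = 8
  7+E = 5 carry 1
  D+5+1 = 3 carry 1
  4+F+1 = 4 carry 1
  D+F+1 = D carry 1
  1+B+1 = D
  7+7 = E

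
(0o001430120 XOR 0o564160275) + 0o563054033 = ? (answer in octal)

First 0o001430120 XOR 0o564160275 = 0o565550355.
Add column by column in base 8, right to left:
  5+3 = 0 carry 1
  5+3+1 = 1 carry 1
  3+0+1 = 4
  0+4 = 4
  5+5 = 2 carry 1
  5+0+1 = 6
  5+3 = 0 carry 1
  6+6+1 = 5 carry 1
  5+5+1 = 3 carry 1
  final carry 1

0o1350624410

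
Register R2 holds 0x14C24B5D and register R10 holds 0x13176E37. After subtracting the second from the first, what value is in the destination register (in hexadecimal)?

Subtract column by column in base 16:
  D-7 → 6
  5-3 → 2
  B-E → D (borrow)
  4-6-1 → D (borrow)
  2-7-1 → A (borrow)
  C-1-1 → A
  4-3 → 1
  1-1 → 0

0x1AADD26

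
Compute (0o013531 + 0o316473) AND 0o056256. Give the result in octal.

0o12204

Add column by column in base 8, right to left:
  1+3 = 4
  3+7 = 2 carry 1
  5+4+1 = 2 carry 1
  3+6+1 = 2 carry 1
  1+1+1 = 3
  0+3 = 3
Sum = 0o332224; now AND with 0o056256:
  3&0=0, 3&5=1, 2&6=2, 2&2=2, 2&5=0, 4&6=4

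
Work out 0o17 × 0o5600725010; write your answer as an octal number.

0o126215573170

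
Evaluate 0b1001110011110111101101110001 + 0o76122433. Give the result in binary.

0o76122433 = 0b111110001010010100011011 in binary.
Add column by column in base 2, right to left:
  1+1 = 0 carry 1
  0+1+1 = 0 carry 1
  0+0+1 = 1
  0+1 = 1
  1+1 = 0 carry 1
  1+0+1 = 0 carry 1
  1+0+1 = 0 carry 1
  0+0+1 = 1
  1+1 = 0 carry 1
  1+0+1 = 0 carry 1
  0+1+1 = 0 carry 1
  1+0+1 = 0 carry 1
  1+0+1 = 0 carry 1
  1+1+1 = 1 carry 1
  1+0+1 = 0 carry 1
  0+1+1 = 0 carry 1
  1+0+1 = 0 carry 1
  1+0+1 = 0 carry 1
  1+0+1 = 0 carry 1
  1+1+1 = 1 carry 1
  0+1+1 = 0 carry 1
  0+1+1 = 0 carry 1
  1+1+1 = 1 carry 1
  1+1+1 = 1 carry 1
  1+0+1 = 0 carry 1
  0+0+1 = 1
  0+0 = 0
  1+0 = 1

0b1010110010000010000010001100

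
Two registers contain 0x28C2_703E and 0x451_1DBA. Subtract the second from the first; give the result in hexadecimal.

Subtract column by column in base 16:
  E-A → 4
  3-B → 8 (borrow)
  0-D-1 → 2 (borrow)
  7-1-1 → 5
  2-1 → 1
  C-5 → 7
  8-4 → 4
  2-0 → 2

0x24715284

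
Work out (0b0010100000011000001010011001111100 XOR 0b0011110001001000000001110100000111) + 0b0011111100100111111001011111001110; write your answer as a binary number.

First 0b0010100000011000001010011001111100 XOR 0b0011110001001000000001110100000111 = 0b0001010001010000001011101101111011.
Add column by column in base 2, right to left:
  1+0 = 1
  1+1 = 0 carry 1
  0+1+1 = 0 carry 1
  1+1+1 = 1 carry 1
  1+0+1 = 0 carry 1
  1+0+1 = 0 carry 1
  1+1+1 = 1 carry 1
  0+1+1 = 0 carry 1
  1+1+1 = 1 carry 1
  1+1+1 = 1 carry 1
  0+1+1 = 0 carry 1
  1+0+1 = 0 carry 1
  1+1+1 = 1 carry 1
  1+0+1 = 0 carry 1
  0+0+1 = 1
  1+1 = 0 carry 1
  0+1+1 = 0 carry 1
  0+1+1 = 0 carry 1
  0+1+1 = 0 carry 1
  0+1+1 = 0 carry 1
  0+1+1 = 0 carry 1
  0+0+1 = 1
  1+0 = 1
  0+1 = 1
  1+0 = 1
  0+0 = 0
  0+1 = 1
  0+1 = 1
  1+1 = 0 carry 1
  0+1+1 = 0 carry 1
  1+1+1 = 1 carry 1
  0+1+1 = 0 carry 1
  final carry 1

0b101001101111000000101001101001001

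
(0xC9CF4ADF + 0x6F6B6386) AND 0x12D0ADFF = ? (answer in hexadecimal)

Add column by column in base 16, right to left:
  F+6 = 5 carry 1
  D+8+1 = 6 carry 1
  A+3+1 = E
  4+6 = A
  F+B = A carry 1
  C+6+1 = 3 carry 1
  9+F+1 = 9 carry 1
  C+6+1 = 3 carry 1
  final carry 1
Sum = 0x1393AAE65; now AND with 0x12D0ADFF:
  1&0=0, 3&1=1, 9&2=0, 3&D=1, A&0=0, A&A=A, E&D=C, 6&F=6, 5&F=5

0x1010AC65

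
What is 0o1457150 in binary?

Each octal digit is 3 bits: 1=001 4=100 5=101 7=111 1=001 5=101 0=000.

0b1100101111001101000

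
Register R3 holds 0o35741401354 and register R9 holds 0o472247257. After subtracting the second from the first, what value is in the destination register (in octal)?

Subtract column by column in base 8:
  4-7 → 5 (borrow)
  5-5-1 → 7 (borrow)
  3-2-1 → 0
  1-7 → 2 (borrow)
  0-4-1 → 3 (borrow)
  4-2-1 → 1
  1-2 → 7 (borrow)
  4-7-1 → 4 (borrow)
  7-4-1 → 2
  5-0 → 5
  3-0 → 3

0o35247132075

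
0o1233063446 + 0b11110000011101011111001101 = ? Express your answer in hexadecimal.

0o1233063446 = 0xA6C6726 in hexadecimal.
0b11110000011101011111001101 = 0x3C1D7CD in hexadecimal.
Add column by column in base 16, right to left:
  6+D = 3 carry 1
  2+C+1 = F
  7+7 = E
  6+D = 3 carry 1
  C+1+1 = E
  6+C = 2 carry 1
  A+3+1 = E

0xE2E3EF3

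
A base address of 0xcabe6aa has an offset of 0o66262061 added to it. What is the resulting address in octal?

0o1541245333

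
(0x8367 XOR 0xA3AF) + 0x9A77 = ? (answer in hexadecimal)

First 0x8367 XOR 0xA3AF = 0x20C8.
Add column by column in base 16, right to left:
  8+7 = F
  C+7 = 3 carry 1
  0+A+1 = B
  2+9 = B

0xBB3F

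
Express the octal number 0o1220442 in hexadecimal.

Each octal digit is 3 bits: 1=001 2=010 2=010 0=000 4=100 4=100 2=010.
Group the bits into nibbles: 0101 0010 0001 0010 0010 → 52122.

0x52122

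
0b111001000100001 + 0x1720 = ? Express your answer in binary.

0x1720 = 0b1011100100000 in binary.
Add column by column in base 2, right to left:
  1+0 = 1
  0+0 = 0
  0+0 = 0
  0+0 = 0
  0+0 = 0
  1+1 = 0 carry 1
  0+0+1 = 1
  0+0 = 0
  0+1 = 1
  1+1 = 0 carry 1
  0+1+1 = 0 carry 1
  0+0+1 = 1
  1+1 = 0 carry 1
  1+0+1 = 0 carry 1
  1+0+1 = 0 carry 1
  final carry 1

0b1000100101000001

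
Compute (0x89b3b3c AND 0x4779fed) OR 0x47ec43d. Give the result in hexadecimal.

0x89b3b3c AND 0x4779fed = 0x0131b2c.
Then OR with 0x47ec43d.

0x47fdf3d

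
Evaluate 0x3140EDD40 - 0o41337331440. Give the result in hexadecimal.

0x208912A20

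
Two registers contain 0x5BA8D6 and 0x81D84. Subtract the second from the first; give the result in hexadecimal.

0x538B52

Subtract column by column in base 16:
  6-4 → 2
  D-8 → 5
  8-D → B (borrow)
  A-1-1 → 8
  B-8 → 3
  5-0 → 5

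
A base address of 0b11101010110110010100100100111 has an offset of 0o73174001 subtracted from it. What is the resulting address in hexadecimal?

0x1C6E3126

0b11101010110110010100100100111 = 0x1D5B2927 in hexadecimal.
0o73174001 = 0xECF801 in hexadecimal.
Subtract column by column in base 16:
  7-1 → 6
  2-0 → 2
  9-8 → 1
  2-F → 3 (borrow)
  B-C-1 → E (borrow)
  5-E-1 → 6 (borrow)
  D-0-1 → C
  1-0 → 1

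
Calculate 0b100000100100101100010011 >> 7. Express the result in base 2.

0b10000010010010110

Right shift by 7: drop the 7 least-significant bits.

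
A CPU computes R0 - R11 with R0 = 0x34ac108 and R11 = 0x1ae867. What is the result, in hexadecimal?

Subtract column by column in base 16:
  8-7 → 1
  0-6 → a (borrow)
  1-8-1 → 8 (borrow)
  c-e-1 → d (borrow)
  a-a-1 → f (borrow)
  4-1-1 → 2
  3-0 → 3

0x32fd8a1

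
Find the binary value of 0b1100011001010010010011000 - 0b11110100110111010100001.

Subtract column by column in base 2:
  0-1 → 1 (borrow)
  0-0-1 → 1 (borrow)
  0-0-1 → 1 (borrow)
  1-0-1 → 0
  1-0 → 1
  0-1 → 1 (borrow)
  0-0-1 → 1 (borrow)
  1-1-1 → 1 (borrow)
  0-0-1 → 1 (borrow)
  0-1-1 → 0 (borrow)
  1-1-1 → 1 (borrow)
  0-1-1 → 0 (borrow)
  0-0-1 → 1 (borrow)
  1-1-1 → 1 (borrow)
  0-1-1 → 0 (borrow)
  1-0-1 → 0
  0-0 → 0
  0-1 → 1 (borrow)
  1-0-1 → 0
  1-1 → 0
  0-1 → 1 (borrow)
  0-1-1 → 0 (borrow)
  0-1-1 → 0 (borrow)
  1-0-1 → 0
  1-0 → 1

0b1000100100011010111110111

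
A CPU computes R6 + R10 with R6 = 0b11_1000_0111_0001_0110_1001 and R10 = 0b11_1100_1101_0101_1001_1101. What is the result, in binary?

Add column by column in base 2, right to left:
  1+1 = 0 carry 1
  0+0+1 = 1
  0+1 = 1
  1+1 = 0 carry 1
  0+1+1 = 0 carry 1
  1+0+1 = 0 carry 1
  1+0+1 = 0 carry 1
  0+1+1 = 0 carry 1
  1+1+1 = 1 carry 1
  0+0+1 = 1
  0+1 = 1
  0+0 = 0
  1+1 = 0 carry 1
  1+0+1 = 0 carry 1
  1+1+1 = 1 carry 1
  0+1+1 = 0 carry 1
  0+0+1 = 1
  0+0 = 0
  0+1 = 1
  1+1 = 0 carry 1
  1+1+1 = 1 carry 1
  1+1+1 = 1 carry 1
  final carry 1

0b11101010100011100000110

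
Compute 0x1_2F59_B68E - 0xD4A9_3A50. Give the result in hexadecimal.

0x5AB07C3E

Subtract column by column in base 16:
  E-0 → E
  8-5 → 3
  6-A → C (borrow)
  B-3-1 → 7
  9-9 → 0
  5-A → B (borrow)
  F-4-1 → A
  2-D → 5 (borrow)
  1-0-1 → 0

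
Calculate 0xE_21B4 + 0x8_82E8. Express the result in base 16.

0x16A49C

Add column by column in base 16, right to left:
  4+8 = C
  B+E = 9 carry 1
  1+2+1 = 4
  2+8 = A
  E+8 = 6 carry 1
  final carry 1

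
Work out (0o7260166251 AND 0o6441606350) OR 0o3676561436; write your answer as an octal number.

0o7676567676

0o7260166251 AND 0o6441606350 = 0o6040006250.
Then OR with 0o3676561436.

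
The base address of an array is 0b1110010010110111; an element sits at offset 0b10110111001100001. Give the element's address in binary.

0b100101001100011000

Add column by column in base 2, right to left:
  1+1 = 0 carry 1
  1+0+1 = 0 carry 1
  1+0+1 = 0 carry 1
  0+0+1 = 1
  1+0 = 1
  1+1 = 0 carry 1
  0+1+1 = 0 carry 1
  1+0+1 = 0 carry 1
  0+0+1 = 1
  0+1 = 1
  1+1 = 0 carry 1
  0+1+1 = 0 carry 1
  0+0+1 = 1
  1+1 = 0 carry 1
  1+1+1 = 1 carry 1
  1+0+1 = 0 carry 1
  0+1+1 = 0 carry 1
  final carry 1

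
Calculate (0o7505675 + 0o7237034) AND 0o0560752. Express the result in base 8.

Add column by column in base 8, right to left:
  5+4 = 1 carry 1
  7+3+1 = 3 carry 1
  6+0+1 = 7
  5+7 = 4 carry 1
  0+3+1 = 4
  5+2 = 7
  7+7 = 6 carry 1
  final carry 1
Sum = 0o16744731; now AND with 0o0560752:
  1&0=0, 6&0=0, 7&5=5, 4&6=4, 4&0=0, 7&7=7, 3&5=1, 1&2=0

0o540710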